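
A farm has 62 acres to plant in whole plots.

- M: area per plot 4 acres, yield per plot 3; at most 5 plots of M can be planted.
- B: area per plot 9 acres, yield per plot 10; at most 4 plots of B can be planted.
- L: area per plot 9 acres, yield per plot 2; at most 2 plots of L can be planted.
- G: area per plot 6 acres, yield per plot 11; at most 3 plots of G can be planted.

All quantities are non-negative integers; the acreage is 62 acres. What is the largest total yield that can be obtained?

This is a bounded integer knapsack.
2×M, 4×B, and 3×G: area 62 ≤ 62, yield 2·3 + 4·10 + 3·11 = 79.
1×M, 4×B, and 3×G: area 58 ≤ 62, yield 1·3 + 4·10 + 3·11 = 76.
Best is 79.

79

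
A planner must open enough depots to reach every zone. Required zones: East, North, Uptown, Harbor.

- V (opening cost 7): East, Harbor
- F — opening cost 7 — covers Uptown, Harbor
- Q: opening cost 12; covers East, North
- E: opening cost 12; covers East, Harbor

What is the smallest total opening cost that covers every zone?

19

This is a weighted set-cover instance.
Choose F and Q: together they cover East, North, Uptown, Harbor — every zone.
Total opening cost: 7 + 12 = 19.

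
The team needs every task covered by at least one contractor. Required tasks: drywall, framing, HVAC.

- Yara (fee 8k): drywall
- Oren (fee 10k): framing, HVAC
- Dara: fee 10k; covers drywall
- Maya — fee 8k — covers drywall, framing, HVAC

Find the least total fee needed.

Maya alone covers drywall, framing, HVAC — every task.
Total fee: 8.
No cover costs less than 8.

8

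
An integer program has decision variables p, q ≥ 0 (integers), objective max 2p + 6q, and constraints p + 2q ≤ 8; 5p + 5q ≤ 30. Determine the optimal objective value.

24

(p,q)=(0,4) is feasible, giving 24.
(p,q)=(1,3) is feasible, giving 20.
No feasible integer point exceeds 24.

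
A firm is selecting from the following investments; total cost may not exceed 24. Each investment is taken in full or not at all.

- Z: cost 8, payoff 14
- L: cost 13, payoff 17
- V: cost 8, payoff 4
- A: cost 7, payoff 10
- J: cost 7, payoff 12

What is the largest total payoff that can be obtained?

36

Z + A + J: cost 8 + 7 + 7 = 22 ≤ 24, payoff 14 + 10 + 12 = 36.
Z + L: cost 8 + 13 = 21 ≤ 24, payoff 14 + 17 = 31.
Best is Z, A, and J with total payoff 36.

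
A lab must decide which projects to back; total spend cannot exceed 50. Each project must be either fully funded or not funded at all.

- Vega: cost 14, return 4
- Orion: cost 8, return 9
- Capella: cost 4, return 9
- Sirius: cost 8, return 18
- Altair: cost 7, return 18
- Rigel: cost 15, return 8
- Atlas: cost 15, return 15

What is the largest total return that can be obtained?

69

Take Orion, Capella, Sirius, Altair, and Atlas: cost 8 + 4 + 8 + 7 + 15 = 42 ≤ 50, return 9 + 9 + 18 + 18 + 15 = 69.
No other feasible combination does better.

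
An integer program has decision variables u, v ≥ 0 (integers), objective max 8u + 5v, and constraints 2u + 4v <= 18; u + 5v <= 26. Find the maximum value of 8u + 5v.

72

(u,v)=(9,0): 2·9+4·0=18≤18, 1·9+5·0=9≤26, objective 72.
(u,v)=(8,0): 2·8+4·0=16≤18, 1·8+5·0=8≤26, objective 64.
The best lattice point is (9,0), giving 72.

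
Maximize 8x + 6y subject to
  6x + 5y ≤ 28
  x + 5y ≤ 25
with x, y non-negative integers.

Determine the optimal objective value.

36

The continuous relaxation peaks at (4.67, 0) with value 37.33; rounding to a feasible lattice point costs some objective.
(x,y)=(3,2): 6·3+5·2=28≤28, 1·3+5·2=13≤25, objective 36.
(x,y)=(2,3): 6·2+5·3=27≤28, 1·2+5·3=17≤25, objective 34.
(x,y)=(4,0): 6·4+5·0=24≤28, 1·4+5·0=4≤25, objective 32.
The best lattice point is (3,2), giving 36.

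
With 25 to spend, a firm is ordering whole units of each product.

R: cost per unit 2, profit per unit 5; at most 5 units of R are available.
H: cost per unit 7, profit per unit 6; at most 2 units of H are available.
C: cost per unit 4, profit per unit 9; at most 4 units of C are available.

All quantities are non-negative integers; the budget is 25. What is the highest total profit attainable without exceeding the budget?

56

This is a bounded integer knapsack.
4×R and 4×C: cost 24 ≤ 25, profit 4·5 + 4·9 = 56.
5×R and 3×C: cost 22 ≤ 25, profit 5·5 + 3·9 = 52.
Best is 56.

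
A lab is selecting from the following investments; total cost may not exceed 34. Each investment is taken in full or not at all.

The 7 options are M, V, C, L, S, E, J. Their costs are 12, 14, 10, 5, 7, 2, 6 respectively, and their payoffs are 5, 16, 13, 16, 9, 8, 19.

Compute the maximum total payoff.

68

Allowing fractional choices, the relaxed optimum would be about 69.6, but investments are indivisible.
V + L + S + E + J: cost 14 + 5 + 7 + 2 + 6 = 34 ≤ 34, payoff 16 + 16 + 9 + 8 + 19 = 68.
C + L + S + E + J: cost 10 + 5 + 7 + 2 + 6 = 30 ≤ 34, payoff 13 + 16 + 9 + 8 + 19 = 65.
Best is V, L, S, E, and J with total payoff 68.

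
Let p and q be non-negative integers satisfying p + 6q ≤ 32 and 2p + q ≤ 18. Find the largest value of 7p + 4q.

65

The continuous relaxation peaks at (6.91, 4.18) with value 65.09; rounding to a feasible lattice point costs some objective.
(p,q)=(7,4): 1·7+6·4=31≤32, 2·7+1·4=18≤18, objective 65.
(p,q)=(7,3): 1·7+6·3=25≤32, 2·7+1·3=17≤18, objective 61.
(p,q)=(6,4): 1·6+6·4=30≤32, 2·6+1·4=16≤18, objective 58.
Maximum is 65 at (p,q)=(7,4).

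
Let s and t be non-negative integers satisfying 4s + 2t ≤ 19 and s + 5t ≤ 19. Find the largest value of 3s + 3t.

18

(s,t)=(3,3) is feasible, giving 18.
(s,t)=(2,3) is feasible, giving 15.
(s,t)=(3,2) is feasible, giving 15.
Maximum is 18 at (s,t)=(3,3).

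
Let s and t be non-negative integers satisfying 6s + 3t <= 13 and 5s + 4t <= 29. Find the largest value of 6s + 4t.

16

(s,t)=(0,4): 6·0+3·4=12≤13, 5·0+4·4=16≤29, objective 16.
(s,t)=(0,3): 6·0+3·3=9≤13, 5·0+4·3=12≤29, objective 12.
Maximum is 16 at (s,t)=(0,4).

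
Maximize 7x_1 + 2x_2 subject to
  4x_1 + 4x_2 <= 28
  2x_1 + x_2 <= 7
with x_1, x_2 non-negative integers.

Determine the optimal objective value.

(x_1,x_2)=(3,1) is feasible, giving 23.
(x_1,x_2)=(3,0) is feasible, giving 21.
(x_1,x_2)=(2,2) is feasible, giving 18.
Maximum is 23 at (x_1,x_2)=(3,1).

23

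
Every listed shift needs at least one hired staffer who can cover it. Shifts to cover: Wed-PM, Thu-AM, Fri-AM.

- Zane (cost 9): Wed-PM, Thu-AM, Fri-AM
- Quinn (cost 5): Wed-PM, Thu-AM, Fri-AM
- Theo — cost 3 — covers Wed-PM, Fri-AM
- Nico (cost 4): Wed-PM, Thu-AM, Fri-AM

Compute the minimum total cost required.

4

Nico alone covers Wed-PM, Thu-AM, Fri-AM — every shift.
Total cost: 4.
No cover costs less than 4.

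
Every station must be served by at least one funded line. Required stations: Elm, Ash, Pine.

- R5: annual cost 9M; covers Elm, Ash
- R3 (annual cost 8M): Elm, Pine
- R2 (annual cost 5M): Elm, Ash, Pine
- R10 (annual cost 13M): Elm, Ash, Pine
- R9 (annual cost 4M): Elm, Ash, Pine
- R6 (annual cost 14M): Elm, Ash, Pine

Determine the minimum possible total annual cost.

4

R9 alone covers Elm, Ash, Pine — every station.
Total annual cost: 4.
No cover costs less than 4.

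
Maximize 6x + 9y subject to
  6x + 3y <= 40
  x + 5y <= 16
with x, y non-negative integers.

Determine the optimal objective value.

48

(x,y)=(5,2): 6·5+3·2=36≤40, 1·5+5·2=15≤16, objective 48.
(x,y)=(6,1): 6·6+3·1=39≤40, 1·6+5·1=11≤16, objective 45.
(x,y)=(4,2): 6·4+3·2=30≤40, 1·4+5·2=14≤16, objective 42.
Maximum is 48 at (x,y)=(5,2).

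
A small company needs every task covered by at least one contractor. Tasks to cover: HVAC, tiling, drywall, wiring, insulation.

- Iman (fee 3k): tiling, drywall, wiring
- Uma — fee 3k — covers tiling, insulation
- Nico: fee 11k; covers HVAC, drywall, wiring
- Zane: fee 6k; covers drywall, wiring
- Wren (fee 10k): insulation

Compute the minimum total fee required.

The greedy cost-per-new-task heuristic would pick Iman, Uma, and Nico for 17, but a cheaper cover exists.
Choose Uma and Nico: together they cover HVAC, tiling, drywall, wiring, insulation — every task.
Total fee: 3 + 11 = 14.
No cover costs less than 14.

14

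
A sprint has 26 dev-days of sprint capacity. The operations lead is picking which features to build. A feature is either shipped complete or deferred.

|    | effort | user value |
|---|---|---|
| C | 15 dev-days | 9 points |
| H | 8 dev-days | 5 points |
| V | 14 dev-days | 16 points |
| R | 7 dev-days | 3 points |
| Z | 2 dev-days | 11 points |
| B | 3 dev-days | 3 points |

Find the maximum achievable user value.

V + R + Z + B: effort 14 + 7 + 2 + 3 = 26 ≤ 26, user value 16 + 3 + 11 + 3 = 33.
H + V + Z: effort 8 + 14 + 2 = 24 ≤ 26, user value 5 + 16 + 11 = 32.
V + Z + B: effort 14 + 2 + 3 = 19 ≤ 26, user value 16 + 11 + 3 = 30.
Best is V, R, Z, and B with total user value 33.

33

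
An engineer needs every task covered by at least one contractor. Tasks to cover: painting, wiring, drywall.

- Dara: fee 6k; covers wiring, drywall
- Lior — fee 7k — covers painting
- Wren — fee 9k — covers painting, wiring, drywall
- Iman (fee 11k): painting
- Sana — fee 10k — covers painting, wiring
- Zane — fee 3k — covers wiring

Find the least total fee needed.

This is an integer covering problem.
The greedy cost-per-new-task heuristic would pick Dara and Lior for 13, but a cheaper cover exists.
Wren alone covers painting, wiring, drywall — every task.
Total fee: 9.
No cover costs less than 9.

9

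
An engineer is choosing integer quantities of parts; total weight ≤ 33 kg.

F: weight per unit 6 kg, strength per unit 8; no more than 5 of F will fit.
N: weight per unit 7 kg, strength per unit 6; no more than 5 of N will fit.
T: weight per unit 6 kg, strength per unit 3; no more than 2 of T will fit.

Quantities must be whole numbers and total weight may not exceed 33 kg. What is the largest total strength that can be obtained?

This is a bounded integer knapsack.
F has the best ratio (8/6); taking only F gives at most 5×8 = 40 (stopped by the weight limit).
Optimal: 5×F: weight 30 ≤ 33, strength 5·8 = 40.

40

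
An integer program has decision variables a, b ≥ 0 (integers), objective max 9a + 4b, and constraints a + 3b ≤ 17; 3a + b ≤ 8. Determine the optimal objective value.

29

(a,b)=(1,5) is feasible, giving 29.
(a,b)=(1,4) is feasible, giving 25.
(a,b)=(0,5) is feasible, giving 20.
No feasible integer point exceeds 29.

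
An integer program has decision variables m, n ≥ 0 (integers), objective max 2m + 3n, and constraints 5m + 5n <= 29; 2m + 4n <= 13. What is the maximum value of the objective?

11

(m,n)=(4,1): 5·4+5·1=25≤29, 2·4+4·1=12≤13, objective 11.
(m,n)=(5,0): 5·5+5·0=25≤29, 2·5+4·0=10≤13, objective 10.
(m,n)=(3,1): 5·3+5·1=20≤29, 2·3+4·1=10≤13, objective 9.
No feasible integer point exceeds 11.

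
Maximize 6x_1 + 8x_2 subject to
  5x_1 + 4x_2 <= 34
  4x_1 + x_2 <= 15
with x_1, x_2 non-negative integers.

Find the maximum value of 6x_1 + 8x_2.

Relaxing integrality, the LP optimum is 68.00 at (x_1,x_2) = (0, 8.5), which is not an integer point.
(x_1,x_2)=(0,8) is feasible, giving 64.
(x_1,x_2)=(1,7) is feasible, giving 62.
(x_1,x_2)=(0,7) is feasible, giving 56.
Maximum is 64 at (x_1,x_2)=(0,8).

64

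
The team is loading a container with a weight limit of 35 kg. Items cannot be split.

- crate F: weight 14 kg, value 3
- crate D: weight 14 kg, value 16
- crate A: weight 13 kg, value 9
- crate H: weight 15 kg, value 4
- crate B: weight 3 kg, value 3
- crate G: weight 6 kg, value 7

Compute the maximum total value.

32

Treat it as a binary knapsack problem.
Take crate D, crate A, and crate G: weight 14 + 13 + 6 = 33 ≤ 35, value 16 + 9 + 7 = 32.
No other feasible combination does better.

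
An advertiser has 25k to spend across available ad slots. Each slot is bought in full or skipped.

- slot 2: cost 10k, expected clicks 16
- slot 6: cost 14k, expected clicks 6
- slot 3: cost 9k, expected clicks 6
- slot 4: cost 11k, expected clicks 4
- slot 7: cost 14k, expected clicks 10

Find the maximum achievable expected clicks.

Allowing fractional choices, the relaxed optimum would be about 26.7, but ad slots are indivisible.
slot 2 + slot 3: cost 10 + 9 = 19 ≤ 25, expected clicks 16 + 6 = 22.
slot 2 + slot 7: cost 10 + 14 = 24 ≤ 25, expected clicks 16 + 10 = 26.
Best is slot 2 and slot 7 with total expected clicks 26.

26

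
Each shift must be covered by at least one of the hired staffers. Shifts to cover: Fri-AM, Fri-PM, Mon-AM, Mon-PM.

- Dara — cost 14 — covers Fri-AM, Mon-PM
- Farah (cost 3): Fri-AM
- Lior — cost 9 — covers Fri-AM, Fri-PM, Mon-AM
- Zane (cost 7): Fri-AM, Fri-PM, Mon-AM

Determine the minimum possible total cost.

Choose Dara and Zane: together they cover Fri-AM, Fri-PM, Mon-AM, Mon-PM — every shift.
Total cost: 14 + 7 = 21.
No cover costs less than 21.

21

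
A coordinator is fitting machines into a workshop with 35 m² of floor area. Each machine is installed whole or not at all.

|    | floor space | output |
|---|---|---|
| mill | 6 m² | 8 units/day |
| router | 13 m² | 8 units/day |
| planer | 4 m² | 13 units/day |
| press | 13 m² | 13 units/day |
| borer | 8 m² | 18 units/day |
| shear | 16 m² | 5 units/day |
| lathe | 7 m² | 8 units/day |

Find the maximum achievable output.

52

Take mill, planer, press, and borer: floor space 6 + 4 + 13 + 8 = 31 ≤ 35, output 8 + 13 + 13 + 18 = 52.
No feasible combination exceeds this.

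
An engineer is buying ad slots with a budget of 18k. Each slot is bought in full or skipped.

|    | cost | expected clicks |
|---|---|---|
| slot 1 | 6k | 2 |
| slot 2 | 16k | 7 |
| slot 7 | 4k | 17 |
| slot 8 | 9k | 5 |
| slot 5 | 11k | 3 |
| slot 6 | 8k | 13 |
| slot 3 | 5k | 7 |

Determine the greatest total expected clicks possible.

Allowing fractional choices, the relaxed optimum would be about 37.6, but ad slots are indivisible.
slot 1 + slot 7 + slot 6: cost 6 + 4 + 8 = 18 ≤ 18, expected clicks 2 + 17 + 13 = 32.
slot 7 + slot 6 + slot 3: cost 4 + 8 + 5 = 17 ≤ 18, expected clicks 17 + 13 + 7 = 37.
Best is slot 7, slot 6, and slot 3 with total expected clicks 37.

37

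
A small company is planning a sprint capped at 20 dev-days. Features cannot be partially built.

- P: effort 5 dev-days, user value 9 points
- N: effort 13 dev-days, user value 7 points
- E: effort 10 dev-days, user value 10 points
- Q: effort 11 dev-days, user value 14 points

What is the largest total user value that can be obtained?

23

P + N: effort 5 + 13 = 18 ≤ 20, user value 9 + 7 = 16.
P + Q: effort 5 + 11 = 16 ≤ 20, user value 9 + 14 = 23.
P + E: effort 5 + 10 = 15 ≤ 20, user value 9 + 10 = 19.
Best is P and Q with total user value 23.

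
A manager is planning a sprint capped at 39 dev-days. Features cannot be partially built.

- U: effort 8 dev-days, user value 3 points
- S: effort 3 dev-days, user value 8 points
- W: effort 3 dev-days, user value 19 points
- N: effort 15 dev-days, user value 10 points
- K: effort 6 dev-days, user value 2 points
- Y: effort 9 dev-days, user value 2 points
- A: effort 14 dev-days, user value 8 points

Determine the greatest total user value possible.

Take S, W, N, and A: effort 3 + 3 + 15 + 14 = 35 ≤ 39, user value 8 + 19 + 10 + 8 = 45.
No other feasible combination does better.

45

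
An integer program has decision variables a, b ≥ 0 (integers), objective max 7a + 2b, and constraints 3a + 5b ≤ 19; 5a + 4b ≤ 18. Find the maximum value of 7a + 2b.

21

The continuous relaxation peaks at (3.6, 0) with value 25.20; rounding to a feasible lattice point costs some objective.
(a,b)=(3,0): 3·3+5·0=9≤19, 5·3+4·0=15≤18, objective 21.
(a,b)=(2,1): 3·2+5·1=11≤19, 5·2+4·1=14≤18, objective 16.
(a,b)=(2,0): 3·2+5·0=6≤19, 5·2+4·0=10≤18, objective 14.
Maximum is 21 at (a,b)=(3,0).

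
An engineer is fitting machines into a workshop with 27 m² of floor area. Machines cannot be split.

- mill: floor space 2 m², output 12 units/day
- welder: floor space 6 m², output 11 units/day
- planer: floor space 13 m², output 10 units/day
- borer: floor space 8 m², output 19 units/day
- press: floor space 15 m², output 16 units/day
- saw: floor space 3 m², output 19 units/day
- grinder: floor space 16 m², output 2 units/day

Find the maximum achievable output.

Take mill, welder, borer, and saw: floor space 2 + 6 + 8 + 3 = 19 ≤ 27, output 12 + 11 + 19 + 19 = 61.
No other feasible combination does better.

61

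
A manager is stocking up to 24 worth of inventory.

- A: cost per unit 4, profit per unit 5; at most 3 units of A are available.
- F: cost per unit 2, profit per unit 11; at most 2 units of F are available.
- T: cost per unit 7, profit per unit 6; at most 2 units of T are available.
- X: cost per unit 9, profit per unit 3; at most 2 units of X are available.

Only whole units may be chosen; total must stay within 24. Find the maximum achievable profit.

This is a bounded integer knapsack.
Take 3×A, 2×F, and 1×T: cost 23 ≤ 24, profit 3·5 + 2·11 + 1·6 = 43.
F has the best ratio (11/2) and is taken to its limit of 2; remaining capacity is filled optimally with the others.

43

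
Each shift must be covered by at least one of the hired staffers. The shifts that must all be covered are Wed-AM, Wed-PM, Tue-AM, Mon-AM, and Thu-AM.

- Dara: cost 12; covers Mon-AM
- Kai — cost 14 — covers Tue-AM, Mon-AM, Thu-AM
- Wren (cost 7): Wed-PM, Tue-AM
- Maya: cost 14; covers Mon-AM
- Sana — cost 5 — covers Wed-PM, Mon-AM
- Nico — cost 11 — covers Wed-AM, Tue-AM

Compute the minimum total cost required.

Choose Kai, Sana, and Nico: together they cover Wed-AM, Wed-PM, Tue-AM, Mon-AM, Thu-AM — every shift.
Total cost: 14 + 5 + 11 = 30.

30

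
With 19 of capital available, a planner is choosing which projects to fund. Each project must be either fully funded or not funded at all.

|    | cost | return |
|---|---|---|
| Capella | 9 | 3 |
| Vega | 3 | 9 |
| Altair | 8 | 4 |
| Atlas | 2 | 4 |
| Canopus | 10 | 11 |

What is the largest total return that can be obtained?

This is a 0-1 knapsack instance.
Take Vega, Atlas, and Canopus: cost 3 + 2 + 10 = 15 ≤ 19, return 9 + 4 + 11 = 24.
No other feasible combination does better.

24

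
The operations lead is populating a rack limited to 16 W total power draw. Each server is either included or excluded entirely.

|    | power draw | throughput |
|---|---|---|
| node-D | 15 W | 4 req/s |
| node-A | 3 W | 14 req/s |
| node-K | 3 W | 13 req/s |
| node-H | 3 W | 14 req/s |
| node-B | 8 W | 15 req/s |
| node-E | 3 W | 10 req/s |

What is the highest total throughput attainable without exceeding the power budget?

51

node-A + node-K + node-B: power draw 3 + 3 + 8 = 14 ≤ 16, throughput 14 + 13 + 15 = 42.
node-A + node-K + node-H + node-E: power draw 3 + 3 + 3 + 3 = 12 ≤ 16, throughput 14 + 13 + 14 + 10 = 51.
node-A + node-H + node-B: power draw 3 + 3 + 8 = 14 ≤ 16, throughput 14 + 14 + 15 = 43.
Best is node-A, node-K, node-H, and node-E with total throughput 51.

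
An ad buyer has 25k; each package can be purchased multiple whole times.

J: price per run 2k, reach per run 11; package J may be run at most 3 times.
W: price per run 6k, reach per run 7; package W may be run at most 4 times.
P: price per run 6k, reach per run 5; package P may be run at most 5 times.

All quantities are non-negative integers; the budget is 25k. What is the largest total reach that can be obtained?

J has the best ratio (11/2); taking only J gives at most 3×11 = 33 (stopped by the supply cap of 3).
Mixing does better — 3×J and 3×W: price 24 ≤ 25, reach 3·11 + 3·7 = 54.

54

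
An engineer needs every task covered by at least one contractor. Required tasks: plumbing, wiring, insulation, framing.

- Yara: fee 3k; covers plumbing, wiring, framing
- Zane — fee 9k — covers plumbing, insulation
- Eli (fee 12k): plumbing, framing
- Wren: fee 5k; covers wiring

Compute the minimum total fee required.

Choose Yara and Zane: together they cover plumbing, wiring, insulation, framing — every task.
Total fee: 3 + 9 = 12.
No cover costs less than 12.

12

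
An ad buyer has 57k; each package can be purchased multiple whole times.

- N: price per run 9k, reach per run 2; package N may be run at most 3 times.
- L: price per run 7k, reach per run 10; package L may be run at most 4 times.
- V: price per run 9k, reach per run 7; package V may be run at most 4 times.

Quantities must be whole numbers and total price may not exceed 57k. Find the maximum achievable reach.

61

This is a bounded integer knapsack.
L has the best ratio (10/7); taking only L gives at most 4×10 = 40 (stopped by the supply cap of 4).
Mixing does better — 4×L and 3×V: price 55 ≤ 57, reach 4·10 + 3·7 = 61.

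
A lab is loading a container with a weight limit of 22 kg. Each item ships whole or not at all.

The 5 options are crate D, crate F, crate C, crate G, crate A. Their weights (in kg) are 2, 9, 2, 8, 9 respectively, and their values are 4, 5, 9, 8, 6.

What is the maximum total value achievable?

crate D + crate F + crate C + crate A: weight 2 + 9 + 2 + 9 = 22 ≤ 22, value 4 + 5 + 9 + 6 = 24.
crate D + crate F + crate C + crate G: weight 2 + 9 + 2 + 8 = 21 ≤ 22, value 4 + 5 + 9 + 8 = 26.
crate D + crate C + crate G + crate A: weight 2 + 2 + 8 + 9 = 21 ≤ 22, value 4 + 9 + 8 + 6 = 27.
Best is crate D, crate C, crate G, and crate A with total value 27.

27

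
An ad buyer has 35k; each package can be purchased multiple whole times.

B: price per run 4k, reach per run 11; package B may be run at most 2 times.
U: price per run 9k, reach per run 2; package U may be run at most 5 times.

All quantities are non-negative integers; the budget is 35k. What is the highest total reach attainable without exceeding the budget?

Take 2×B and 3×U: price 35 ≤ 35, reach 2·11 + 3·2 = 28.
B has the best ratio (11/4) and is taken to its limit of 2; remaining capacity is filled optimally with the others.

28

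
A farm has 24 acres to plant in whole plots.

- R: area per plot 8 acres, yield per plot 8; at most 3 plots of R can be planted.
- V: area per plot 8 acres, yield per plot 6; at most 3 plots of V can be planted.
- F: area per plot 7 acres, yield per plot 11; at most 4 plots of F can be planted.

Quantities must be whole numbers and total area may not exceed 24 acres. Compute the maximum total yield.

33

This is a bounded integer knapsack.
Take 3×F: area 21 ≤ 24, yield 3·11 = 33.
No other integer combination yields more.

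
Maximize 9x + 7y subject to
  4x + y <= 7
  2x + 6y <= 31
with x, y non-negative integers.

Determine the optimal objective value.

Relaxing integrality, the LP optimum is 39.50 at (x,y) = (0.5, 5), which is not an integer point.
(x,y)=(0,5): 4·0+1·5=5≤7, 2·0+6·5=30≤31, objective 35.
(x,y)=(0,4): 4·0+1·4=4≤7, 2·0+6·4=24≤31, objective 28.
Maximum is 35 at (x,y)=(0,5).

35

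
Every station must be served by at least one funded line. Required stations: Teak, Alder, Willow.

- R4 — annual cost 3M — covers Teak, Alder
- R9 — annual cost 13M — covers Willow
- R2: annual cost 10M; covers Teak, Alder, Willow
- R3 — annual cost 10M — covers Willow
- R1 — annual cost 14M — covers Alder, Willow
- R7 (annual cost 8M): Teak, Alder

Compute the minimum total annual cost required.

10

This is an integer covering problem.
The greedy cost-per-new-station heuristic would pick R4 and R2 for 13, but a cheaper cover exists.
R2 alone covers Teak, Alder, Willow — every station.
Total annual cost: 10.
No cover costs less than 10.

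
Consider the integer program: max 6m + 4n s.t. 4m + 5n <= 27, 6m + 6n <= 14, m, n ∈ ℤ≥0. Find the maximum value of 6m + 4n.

12

The continuous relaxation peaks at (2.33, 0) with value 14.00; rounding to a feasible lattice point costs some objective.
(m,n)=(2,0) is feasible, giving 12.
(m,n)=(1,1) is feasible, giving 10.
(m,n)=(1,0) is feasible, giving 6.
Maximum is 12 at (m,n)=(2,0).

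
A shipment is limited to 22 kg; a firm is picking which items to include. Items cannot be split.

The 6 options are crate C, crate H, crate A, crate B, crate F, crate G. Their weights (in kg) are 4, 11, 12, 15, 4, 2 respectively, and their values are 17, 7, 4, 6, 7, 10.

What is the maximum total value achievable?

Allowing fractional choices, the relaxed optimum would be about 41.4, but items are indivisible.
crate C + crate F + crate G: weight 4 + 4 + 2 = 10 ≤ 22, value 17 + 7 + 10 = 34.
crate C + crate H + crate F + crate G: weight 4 + 11 + 4 + 2 = 21 ≤ 22, value 17 + 7 + 7 + 10 = 41.
crate C + crate A + crate F + crate G: weight 4 + 12 + 4 + 2 = 22 ≤ 22, value 17 + 4 + 7 + 10 = 38.
Best is crate C, crate H, crate F, and crate G with total value 41.

41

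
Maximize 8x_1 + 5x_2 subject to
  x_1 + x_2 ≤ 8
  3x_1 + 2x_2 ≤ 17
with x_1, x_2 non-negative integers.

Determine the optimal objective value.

45

The continuous relaxation peaks at (5.67, 0) with value 45.33; rounding to a feasible lattice point costs some objective.
(x_1,x_2)=(5,1): 1·5+1·1=6≤8, 3·5+2·1=17≤17, objective 45.
(x_1,x_2)=(4,2): 1·4+1·2=6≤8, 3·4+2·2=16≤17, objective 42.
(x_1,x_2)=(5,0): 1·5+1·0=5≤8, 3·5+2·0=15≤17, objective 40.
No feasible integer point exceeds 45.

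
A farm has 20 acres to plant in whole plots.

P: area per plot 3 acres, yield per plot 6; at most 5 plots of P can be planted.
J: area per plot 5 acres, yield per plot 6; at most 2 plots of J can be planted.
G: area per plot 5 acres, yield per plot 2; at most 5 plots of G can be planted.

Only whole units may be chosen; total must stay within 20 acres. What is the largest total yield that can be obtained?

36

P has the best ratio (6/3); taking only P gives at most 5×6 = 30 (stopped by the supply cap of 5).
Mixing does better — 5×P and 1×J: area 20 ≤ 20, yield 5·6 + 1·6 = 36.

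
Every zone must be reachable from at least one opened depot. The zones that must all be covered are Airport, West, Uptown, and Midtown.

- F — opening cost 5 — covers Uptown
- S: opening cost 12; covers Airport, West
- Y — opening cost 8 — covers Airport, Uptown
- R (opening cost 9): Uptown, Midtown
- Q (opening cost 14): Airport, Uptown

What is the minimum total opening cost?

This is an integer covering problem.
The greedy cost-per-new-zone heuristic would pick Y, R, and S for 29, but a cheaper cover exists.
Choose S and R: together they cover Airport, West, Uptown, Midtown — every zone.
Total opening cost: 12 + 9 = 21.
No cover costs less than 21.

21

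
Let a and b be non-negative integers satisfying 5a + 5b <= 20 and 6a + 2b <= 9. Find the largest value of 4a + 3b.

The continuous relaxation peaks at (0.25, 3.75) with value 12.25; rounding to a feasible lattice point costs some objective.
(a,b)=(0,4): 5·0+5·4=20≤20, 6·0+2·4=8≤9, objective 12.
(a,b)=(0,3): 5·0+5·3=15≤20, 6·0+2·3=6≤9, objective 9.
(a,b)=(0,2): 5·0+5·2=10≤20, 6·0+2·2=4≤9, objective 6.
Maximum is 12 at (a,b)=(0,4).

12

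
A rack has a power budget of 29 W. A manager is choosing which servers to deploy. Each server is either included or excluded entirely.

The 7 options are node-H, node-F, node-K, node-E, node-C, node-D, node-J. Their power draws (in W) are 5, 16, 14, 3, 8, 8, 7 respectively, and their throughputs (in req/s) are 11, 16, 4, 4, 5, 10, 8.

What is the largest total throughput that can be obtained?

Take node-H, node-F, and node-D: power draw 5 + 16 + 8 = 29 ≤ 29, throughput 11 + 16 + 10 = 37.
No other feasible combination does better.

37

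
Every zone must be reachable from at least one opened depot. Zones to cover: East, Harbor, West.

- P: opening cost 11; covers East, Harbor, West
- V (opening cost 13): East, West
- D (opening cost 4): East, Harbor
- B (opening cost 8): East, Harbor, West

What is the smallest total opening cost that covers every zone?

This is an integer covering problem.
B alone covers East, Harbor, West — every zone.
Total opening cost: 8.

8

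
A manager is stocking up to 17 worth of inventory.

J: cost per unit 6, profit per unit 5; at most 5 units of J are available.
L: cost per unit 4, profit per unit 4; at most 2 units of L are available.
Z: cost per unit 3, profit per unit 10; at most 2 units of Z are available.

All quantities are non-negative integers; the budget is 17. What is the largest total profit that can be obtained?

Z has the best ratio (10/3); taking only Z gives at most 2×10 = 20 (stopped by the supply cap of 2).
Mixing does better — 1×J, 1×L, and 2×Z: cost 16 ≤ 17, profit 1·5 + 1·4 + 2·10 = 29.

29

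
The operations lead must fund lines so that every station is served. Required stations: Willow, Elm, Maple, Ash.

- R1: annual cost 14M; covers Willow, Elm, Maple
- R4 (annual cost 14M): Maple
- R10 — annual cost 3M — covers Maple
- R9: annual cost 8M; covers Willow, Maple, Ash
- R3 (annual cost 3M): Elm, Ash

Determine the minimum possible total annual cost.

11

Choose R9 and R3: together they cover Willow, Elm, Maple, Ash — every station.
Total annual cost: 8 + 3 = 11.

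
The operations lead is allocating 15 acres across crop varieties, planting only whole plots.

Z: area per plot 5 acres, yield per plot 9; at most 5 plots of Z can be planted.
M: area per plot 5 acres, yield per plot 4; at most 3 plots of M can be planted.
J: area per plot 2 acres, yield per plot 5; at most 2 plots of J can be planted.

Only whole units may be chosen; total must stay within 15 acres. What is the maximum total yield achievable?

J has the best ratio (5/2); taking only J gives at most 2×5 = 10 (stopped by the supply cap of 2).
Mixing does better — 2×Z and 2×J: area 14 ≤ 15, yield 2·9 + 2·5 = 28.

28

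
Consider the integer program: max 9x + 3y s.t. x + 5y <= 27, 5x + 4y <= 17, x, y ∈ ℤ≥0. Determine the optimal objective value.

27

Relaxing integrality, the LP optimum is 30.60 at (x,y) = (3.4, 0), which is not an integer point.
(x,y)=(3,0): 1·3+5·0=3≤27, 5·3+4·0=15≤17, objective 27.
(x,y)=(2,1): 1·2+5·1=7≤27, 5·2+4·1=14≤17, objective 21.
No feasible integer point exceeds 27.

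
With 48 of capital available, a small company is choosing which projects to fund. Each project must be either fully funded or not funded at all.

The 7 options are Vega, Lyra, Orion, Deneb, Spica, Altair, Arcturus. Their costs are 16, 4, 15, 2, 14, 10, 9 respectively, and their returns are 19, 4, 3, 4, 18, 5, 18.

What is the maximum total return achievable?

This is a 0-1 knapsack instance.
Allowing fractional choices, the relaxed optimum would be about 64.5, but projects are indivisible.
Vega + Lyra + Spica + Arcturus: cost 16 + 4 + 14 + 9 = 43 ≤ 48, return 19 + 4 + 18 + 18 = 59.
Vega + Deneb + Spica + Arcturus: cost 16 + 2 + 14 + 9 = 41 ≤ 48, return 19 + 4 + 18 + 18 = 59.
Vega + Lyra + Deneb + Spica + Arcturus: cost 16 + 4 + 2 + 14 + 9 = 45 ≤ 48, return 19 + 4 + 4 + 18 + 18 = 63.
Best is Vega, Lyra, Deneb, Spica, and Arcturus with total return 63.

63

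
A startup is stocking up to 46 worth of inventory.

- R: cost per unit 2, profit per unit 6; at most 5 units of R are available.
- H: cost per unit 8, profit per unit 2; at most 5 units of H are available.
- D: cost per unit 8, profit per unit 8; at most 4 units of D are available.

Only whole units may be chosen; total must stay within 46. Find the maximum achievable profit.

5×R and 4×D: cost 42 ≤ 46, profit 5·6 + 4·8 = 62.
4×R and 4×D: cost 40 ≤ 46, profit 4·6 + 4·8 = 56.
Best is 62.

62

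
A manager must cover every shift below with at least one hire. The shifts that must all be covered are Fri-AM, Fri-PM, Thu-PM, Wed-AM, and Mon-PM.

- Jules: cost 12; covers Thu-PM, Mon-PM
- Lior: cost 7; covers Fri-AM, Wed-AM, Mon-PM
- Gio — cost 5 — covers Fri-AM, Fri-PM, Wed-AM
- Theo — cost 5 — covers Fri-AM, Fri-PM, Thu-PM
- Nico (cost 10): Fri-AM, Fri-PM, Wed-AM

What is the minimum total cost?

This is an integer covering problem.
The greedy cost-per-new-shift heuristic would pick Gio, Theo, and Lior for 17, but a cheaper cover exists.
Choose Lior and Theo: together they cover Fri-AM, Fri-PM, Thu-PM, Wed-AM, Mon-PM — every shift.
Total cost: 7 + 5 = 12.
No cover costs less than 12.

12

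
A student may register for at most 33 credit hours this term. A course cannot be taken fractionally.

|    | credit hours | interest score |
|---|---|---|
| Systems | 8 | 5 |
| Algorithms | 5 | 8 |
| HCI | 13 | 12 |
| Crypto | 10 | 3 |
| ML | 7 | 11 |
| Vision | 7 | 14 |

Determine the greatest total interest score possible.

45

Systems + Algorithms + ML + Vision: credit hours 8 + 5 + 7 + 7 = 27 ≤ 33, interest score 5 + 8 + 11 + 14 = 38.
Algorithms + HCI + ML + Vision: credit hours 5 + 13 + 7 + 7 = 32 ≤ 33, interest score 8 + 12 + 11 + 14 = 45.
Systems + Algorithms + HCI + Vision: credit hours 8 + 5 + 13 + 7 = 33 ≤ 33, interest score 5 + 8 + 12 + 14 = 39.
Best is Algorithms, HCI, ML, and Vision with total interest score 45.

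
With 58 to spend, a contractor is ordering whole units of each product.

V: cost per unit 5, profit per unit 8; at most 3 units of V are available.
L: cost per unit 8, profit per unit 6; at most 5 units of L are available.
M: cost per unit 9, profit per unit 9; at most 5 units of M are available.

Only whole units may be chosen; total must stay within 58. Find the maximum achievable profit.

3×V, 2×L, and 3×M: cost 58 ≤ 58, profit 3·8 + 2·6 + 3·9 = 63.
2×V and 5×M: cost 55 ≤ 58, profit 2·8 + 5·9 = 61.
Best is 63.

63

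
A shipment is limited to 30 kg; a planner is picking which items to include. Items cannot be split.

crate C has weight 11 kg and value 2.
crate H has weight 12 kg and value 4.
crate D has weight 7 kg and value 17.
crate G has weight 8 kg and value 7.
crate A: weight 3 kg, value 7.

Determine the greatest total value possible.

35

crate H + crate D + crate G + crate A: weight 12 + 7 + 8 + 3 = 30 ≤ 30, value 4 + 17 + 7 + 7 = 35.
crate C + crate D + crate G + crate A: weight 11 + 7 + 8 + 3 = 29 ≤ 30, value 2 + 17 + 7 + 7 = 33.
Best is crate H, crate D, crate G, and crate A with total value 35.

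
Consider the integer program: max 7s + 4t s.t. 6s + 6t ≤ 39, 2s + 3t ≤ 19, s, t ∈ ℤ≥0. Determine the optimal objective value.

42

Relaxing integrality, the LP optimum is 45.50 at (s,t) = (6.5, 0), which is not an integer point.
(s,t)=(6,0): 6·6+6·0=36≤39, 2·6+3·0=12≤19, objective 42.
(s,t)=(5,1): 6·5+6·1=36≤39, 2·5+3·1=13≤19, objective 39.
(s,t)=(5,0): 6·5+6·0=30≤39, 2·5+3·0=10≤19, objective 35.
The best lattice point is (6,0), giving 42.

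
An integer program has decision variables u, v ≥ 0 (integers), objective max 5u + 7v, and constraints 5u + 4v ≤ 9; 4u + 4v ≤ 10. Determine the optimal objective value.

Relaxing integrality, the LP optimum is 15.75 at (u,v) = (0, 2.25), which is not an integer point.
(u,v)=(0,2): 5·0+4·2=8≤9, 4·0+4·2=8≤10, objective 14.
(u,v)=(1,1): 5·1+4·1=9≤9, 4·1+4·1=8≤10, objective 12.
The best lattice point is (0,2), giving 14.

14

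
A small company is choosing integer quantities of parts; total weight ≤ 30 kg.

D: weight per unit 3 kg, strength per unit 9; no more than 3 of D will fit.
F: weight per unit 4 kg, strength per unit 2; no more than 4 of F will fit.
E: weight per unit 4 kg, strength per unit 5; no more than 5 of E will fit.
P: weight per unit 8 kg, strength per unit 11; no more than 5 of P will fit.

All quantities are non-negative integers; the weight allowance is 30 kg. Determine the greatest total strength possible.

Take 3×D, 1×E, and 2×P: weight 29 ≤ 30, strength 3·9 + 1·5 + 2·11 = 54.
D has the best ratio (9/3) and is taken to its limit of 3; remaining capacity is filled optimally with the others.

54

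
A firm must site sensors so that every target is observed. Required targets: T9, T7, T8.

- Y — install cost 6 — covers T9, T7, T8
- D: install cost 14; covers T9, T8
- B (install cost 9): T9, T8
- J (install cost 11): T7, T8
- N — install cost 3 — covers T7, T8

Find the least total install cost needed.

The greedy cost-per-new-target heuristic would pick N and Y for 9, but a cheaper cover exists.
Y alone covers T9, T7, T8 — every target.
Total install cost: 6.
No cover costs less than 6.

6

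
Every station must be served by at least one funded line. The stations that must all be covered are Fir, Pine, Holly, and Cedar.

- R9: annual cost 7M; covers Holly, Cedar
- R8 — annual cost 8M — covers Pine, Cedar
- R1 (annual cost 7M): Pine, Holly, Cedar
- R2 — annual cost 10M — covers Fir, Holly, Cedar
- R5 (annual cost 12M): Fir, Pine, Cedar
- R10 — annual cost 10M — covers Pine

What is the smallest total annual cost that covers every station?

17

Choose R1 and R2: together they cover Fir, Pine, Holly, Cedar — every station.
Total annual cost: 7 + 10 = 17.
No cover costs less than 17.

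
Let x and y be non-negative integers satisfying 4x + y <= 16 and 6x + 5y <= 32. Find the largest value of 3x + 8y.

48

(x,y)=(0,6): 4·0+1·6=6≤16, 6·0+5·6=30≤32, objective 48.
(x,y)=(1,5): 4·1+1·5=9≤16, 6·1+5·5=31≤32, objective 43.
(x,y)=(0,5): 4·0+1·5=5≤16, 6·0+5·5=25≤32, objective 40.
Maximum is 48 at (x,y)=(0,6).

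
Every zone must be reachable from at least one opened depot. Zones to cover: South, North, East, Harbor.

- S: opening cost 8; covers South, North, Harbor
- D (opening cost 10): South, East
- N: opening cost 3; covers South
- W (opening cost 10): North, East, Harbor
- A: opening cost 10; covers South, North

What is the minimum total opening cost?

13

The greedy cost-per-new-zone heuristic would pick S and D for 18, but a cheaper cover exists.
Choose N and W: together they cover South, North, East, Harbor — every zone.
Total opening cost: 3 + 10 = 13.
No cover costs less than 13.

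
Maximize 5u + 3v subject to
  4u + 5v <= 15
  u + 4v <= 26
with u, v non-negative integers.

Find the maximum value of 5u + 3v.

15

Relaxing integrality, the LP optimum is 18.75 at (u,v) = (3.75, 0), which is not an integer point.
(u,v)=(3,0): 4·3+5·0=12≤15, 1·3+4·0=3≤26, objective 15.
(u,v)=(2,1): 4·2+5·1=13≤15, 1·2+4·1=6≤26, objective 13.
(u,v)=(2,0): 4·2+5·0=8≤15, 1·2+4·0=2≤26, objective 10.
No feasible integer point exceeds 15.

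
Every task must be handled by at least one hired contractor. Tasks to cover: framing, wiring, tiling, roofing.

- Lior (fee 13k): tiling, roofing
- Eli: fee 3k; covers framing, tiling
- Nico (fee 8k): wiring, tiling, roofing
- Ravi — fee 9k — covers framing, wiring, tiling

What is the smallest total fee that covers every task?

Choose Eli and Nico: together they cover framing, wiring, tiling, roofing — every task.
Total fee: 3 + 8 = 11.

11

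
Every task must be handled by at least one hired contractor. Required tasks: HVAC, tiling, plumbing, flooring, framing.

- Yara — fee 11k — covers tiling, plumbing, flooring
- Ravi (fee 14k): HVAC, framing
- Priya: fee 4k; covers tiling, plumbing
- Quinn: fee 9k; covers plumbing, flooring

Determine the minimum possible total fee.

25

This is a weighted set-cover instance.
Choose Yara and Ravi: together they cover HVAC, tiling, plumbing, flooring, framing — every task.
Total fee: 11 + 14 = 25.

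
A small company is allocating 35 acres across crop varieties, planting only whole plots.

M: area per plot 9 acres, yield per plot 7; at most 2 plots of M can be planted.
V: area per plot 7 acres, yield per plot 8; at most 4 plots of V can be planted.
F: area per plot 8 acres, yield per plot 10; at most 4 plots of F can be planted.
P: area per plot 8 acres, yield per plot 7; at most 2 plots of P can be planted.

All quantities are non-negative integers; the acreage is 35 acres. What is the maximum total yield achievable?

4×F: area 32 ≤ 35, yield 4·10 = 40.
1×V and 3×F: area 31 ≤ 35, yield 1·8 + 3·10 = 38.
Best is 40.

40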